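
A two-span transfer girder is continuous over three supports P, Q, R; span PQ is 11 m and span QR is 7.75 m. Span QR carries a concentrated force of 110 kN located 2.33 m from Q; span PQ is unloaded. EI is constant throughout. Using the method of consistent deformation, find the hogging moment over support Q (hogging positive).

Take M_Q as the redundant. Released structure: two simple spans PQ and QR with a hinge at Q.
Discontinuity in slope at Q on the released structure — sum the simple-span end rotations:
  span QR: point load 110 at a = 2.33: Pab(L + b)/(6LEI) = 393.4/EI
  relative rotation θ_0 = (0 + 393.4)/EI = 393.4/EI
A unit hogging moment at Q produces rotation L₁/(3EI) + L₂/(3EI) = 6.25/EI.
Compatibility: M_Q·(L₁+L₂)/(3EI) = θ_0, giving M_Q = 62.95 kN·m (hogging).

M_Q = 62.95 kN·m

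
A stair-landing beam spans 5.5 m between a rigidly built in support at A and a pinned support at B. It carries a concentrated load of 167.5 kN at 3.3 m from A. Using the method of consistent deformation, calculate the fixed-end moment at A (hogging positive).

Choose R_B as the redundant. The primary structure is the cantilever fixed at A.
Primary-structure tip deflection at B by superposition:
  point load 167.5 at a = 3.3: Pa²(3L − a)/(6EI) = 4013/EI
Flexibility coefficient — unit upward force at B: δ_{BB} = L³/(3EI) = 55.46/EI.
The prop prevents deflection at B: R_B = δ_0/δ_{BB} = 4013/55.46 = 72.36 kN.
Moment equilibrium about A: M_A = Σ(load moments about A) − R_B·L = 552.8 − 72.36×5.5 = 154.8 kN·m.

M_A = 154.8 kN·m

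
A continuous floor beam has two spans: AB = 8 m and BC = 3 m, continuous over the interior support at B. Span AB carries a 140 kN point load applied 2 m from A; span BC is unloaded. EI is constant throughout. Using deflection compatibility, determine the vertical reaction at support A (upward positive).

R_A = 93.07 kN

Insert a hinge at B; M_B is the redundant, and each span becomes simply supported.
End slopes at the hinge B, treating each span as simply supported:
  span AB: point load 140 at a = 2: Pab(L + a)/(6LEI) = 350/EI
  relative rotation θ_0 = (350 + 0)/EI = 350/EI
A unit hogging moment at B produces rotation L₁/(3EI) + L₂/(3EI) = 3.667/EI.
Slope continuity at B: θ_0 = M_B·3.667/EI, so M_B = 350/3.667 = 95.45 kN·m (hogging).
Span AB, ΣM about A with M_B applied at B: R_B^{AB}·8 = 280 + 95.45, so R_B^{AB} = 46.93 kN and R_A = 140 − 46.93 = 93.07 kN.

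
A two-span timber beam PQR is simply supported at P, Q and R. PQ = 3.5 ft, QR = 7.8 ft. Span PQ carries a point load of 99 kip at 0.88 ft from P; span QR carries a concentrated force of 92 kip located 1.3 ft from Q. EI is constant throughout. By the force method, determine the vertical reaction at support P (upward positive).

R_P = 52.48 kip

Insert a hinge at Q; M_Q is the redundant, and each span becomes simply supported.
Rotations at Q on the released spans (each span's end-slope, ×1/EI):
  span PQ: point load 99 at a = 0.88: Pab(L + a)/(6LEI) = 47.61/EI
  span QR: point load 92 at a = 1.3: Pab(L + b)/(6LEI) = 237.5/EI
  relative rotation θ_0 = (47.61 + 237.5)/EI = 285.1/EI
A unit hogging moment at Q produces rotation L₁/(3EI) + L₂/(3EI) = 3.767/EI.
Slope continuity at Q: θ_0 = M_Q·3.767/EI, so M_Q = 285.1/3.767 = 75.7 kip·ft (hogging).
Span PQ, ΣM about P with M_Q applied at Q: R_Q^{PQ}·3.5 = 87.12 + 75.7, so R_Q^{PQ} = 46.52 kip and R_P = 99 − 46.52 = 52.48 kip.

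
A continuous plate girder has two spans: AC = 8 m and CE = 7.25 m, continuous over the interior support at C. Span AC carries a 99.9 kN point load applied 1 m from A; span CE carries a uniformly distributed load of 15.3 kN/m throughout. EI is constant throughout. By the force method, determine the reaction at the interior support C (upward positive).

R_C = 87.3 kN

Release continuity at C by inserting a hinge; the redundant is the internal moment M_C. The primary structure is two simply-supported spans AC and CE.
Rotations at C on the released spans (each span's end-slope, ×1/EI):
  span AC: point load 99.9 at a = 1: Pab(L + a)/(6LEI) = 131.1/EI
  span CE: UDL 15.3: wL³/(24EI) = 242.9/EI
  relative rotation θ_0 = (131.1 + 242.9)/EI = 374.1/EI
A unit hogging moment at C produces rotation L₁/(3EI) + L₂/(3EI) = 5.083/EI.
Slope continuity at C: θ_0 = M_C·5.083/EI, so M_C = 374.1/5.083 = 73.58 kN·m (hogging).
Span AC, ΣM about A with M_C applied at C: R_C^{AC}·8 = 99.9 + 73.58, so R_C^{AC} = 21.69 kN and R_A = 99.9 − 21.69 = 78.21 kN.
Span CE, ΣM about E: R_C^{CE}·7.25 = 402.1 + 73.58, so R_C^{CE} = 65.61 kN and R_E = 110.9 − 65.61 = 45.31 kN.
R_C = 21.69 + 65.61 = 87.3 kN.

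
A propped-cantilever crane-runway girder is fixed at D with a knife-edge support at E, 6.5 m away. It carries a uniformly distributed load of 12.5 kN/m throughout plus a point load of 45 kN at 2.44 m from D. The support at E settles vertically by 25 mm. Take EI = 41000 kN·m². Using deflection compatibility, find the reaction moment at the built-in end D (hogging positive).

Take the reaction at E as the redundant and release it; the primary structure is a cantilever fixed at D.
Free-end deflection of the primary structure under the applied loading (downward +):
  UDL 12.5: wL⁴/(8EI) = 2789/EI
  point load 45 at a = 2.44: Pa²(3L − a)/(6EI) = 761.8/EI
  δ_0 = 3551/EI
Tip deflection under a unit load at E: L³/(3EI) = 91.54/EI.
With EI = 41000 kN·m²: δ_0 = 0.086608 m and δ_{EE} = 0.002233 m/kN.
Compatibility — the beam at E must follow the support down by 0.025 m: δ_0 − R_E·δ_{EE} = 0.025, so R_E = (0.086608 − 0.025)/0.002233 = 27.59 kN.
Moment equilibrium about D: M_D = Σ(load moments about D) − R_E·L = 373.9 − 27.59×6.5 = 194.5 kN·m.

M_D = 194.5 kN·m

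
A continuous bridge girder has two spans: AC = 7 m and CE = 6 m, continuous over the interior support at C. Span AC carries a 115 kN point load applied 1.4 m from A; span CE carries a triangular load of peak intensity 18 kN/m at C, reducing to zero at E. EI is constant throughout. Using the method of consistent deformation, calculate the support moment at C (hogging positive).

Insert a hinge at C; M_C is the redundant, and each span becomes simply supported.
Rotations at C on the released spans (each span's end-slope, ×1/EI):
  span AC: point load 115 at a = 1.4: Pab(L + a)/(6LEI) = 180.3/EI
  span CE: triangular load, peak 18: w₀L³/(45EI) = 86.4/EI
  relative rotation θ_0 = (180.3 + 86.4)/EI = 266.7/EI
A unit hogging moment at C produces rotation L₁/(3EI) + L₂/(3EI) = 4.333/EI.
Compatibility: M_C·(L₁+L₂)/(3EI) = θ_0, giving M_C = 61.55 kN·m (hogging).

M_C = 61.55 kN·m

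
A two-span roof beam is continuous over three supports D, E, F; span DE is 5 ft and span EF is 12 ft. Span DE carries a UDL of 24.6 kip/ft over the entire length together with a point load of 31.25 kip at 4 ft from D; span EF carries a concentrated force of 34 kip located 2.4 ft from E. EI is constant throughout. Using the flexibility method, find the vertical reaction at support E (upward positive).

Release continuity at E by inserting a hinge; the redundant is the internal moment M_E. The primary structure is two simply-supported spans DE and EF.
Rotations at E on the released spans (each span's end-slope, ×1/EI):
  span DE: UDL 24.6: wL³/(24EI) = 128.1/EI
  span DE: point load 31.25 at a = 4: Pab(L + a)/(6LEI) = 37.5/EI
  span EF: point load 34 at a = 2.4: Pab(L + b)/(6LEI) = 235/EI
  relative rotation θ_0 = (165.6 + 235)/EI = 400.6/EI
A unit hogging moment at E produces rotation L₁/(3EI) + L₂/(3EI) = 5.667/EI.
Compatibility: M_E·(L₁+L₂)/(3EI) = θ_0, giving M_E = 70.7 kip·ft (hogging).
Span DE, ΣM about D with M_E applied at E: R_E^{DE}·5 = 432.5 + 70.7, so R_E^{DE} = 100.6 kip and R_D = 154.2 − 100.6 = 53.61 kip.
Span EF, ΣM about F: R_E^{EF}·12 = 326.4 + 70.7, so R_E^{EF} = 33.09 kip and R_F = 34 − 33.09 = 0.9083 kip.
R_E = 100.6 + 33.09 = 133.7 kip.

R_E = 133.7 kip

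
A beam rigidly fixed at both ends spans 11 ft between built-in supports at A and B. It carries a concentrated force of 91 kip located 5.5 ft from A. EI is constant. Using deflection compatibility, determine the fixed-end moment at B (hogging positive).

M_B = 125.1 kip·ft

Release both end moments; the primary structure is a simply-supported span AB with redundants M_A and M_B.
On the primary (simply-supported) span, the end slopes from the loading are:
  at A: point load 91 at a = 5.5: Pab(L + b)/(6LEI) = 688.2/EI
  at B: point load 91 at a = 5.5: Pab(L + a)/(6LEI) = 688.2/EI
  θ_A0 = 688.2/EI,  θ_B0 = 688.2/EI
Flexibility coefficients: a unit moment at one end gives L/(3EI) there and L/(6EI) at the far end, so f₁₁ = f₂₂ = 3.667/EI and f₁₂ = f₂₁ = 1.833/EI.
Compatibility — zero rotation at each built-in end:
  3.667 M_A + 1.833 M_B = 688.2
  1.833 M_A + 3.667 M_B = 688.2
Solving the pair gives M_A = 125.1 kip·ft and M_B = 125.1 kip·ft (hogging).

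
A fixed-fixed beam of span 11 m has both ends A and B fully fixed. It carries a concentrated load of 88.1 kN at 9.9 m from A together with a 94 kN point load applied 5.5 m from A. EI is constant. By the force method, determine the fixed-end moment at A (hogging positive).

M_A = 138 kN·m

Take the two fixed-end moments M_A, M_B as redundants; the released structure is the simple span AB.
Simple-span end rotations at A and B under the given loads:
  at A: point load 88.1 at a = 9.9: Pab(L + b)/(6LEI) = 175.9/EI
  at B: point load 88.1 at a = 9.9: Pab(L + a)/(6LEI) = 303.8/EI
  at A: point load 94 at a = 5.5: Pab(L + b)/(6LEI) = 710.9/EI
  at B: point load 94 at a = 5.5: Pab(L + a)/(6LEI) = 710.9/EI
  θ_A0 = 886.8/EI,  θ_B0 = 1015/EI
Flexibility coefficients: a unit moment at one end gives L/(3EI) there and L/(6EI) at the far end, so f₁₁ = f₂₂ = 3.667/EI and f₁₂ = f₂₁ = 1.833/EI.
Compatibility — zero rotation at each built-in end:
  3.667 M_A + 1.833 M_B = 886.8
  1.833 M_A + 3.667 M_B = 1015
Solving the pair gives M_A = 138 kN·m and M_B = 207.7 kN·m (hogging).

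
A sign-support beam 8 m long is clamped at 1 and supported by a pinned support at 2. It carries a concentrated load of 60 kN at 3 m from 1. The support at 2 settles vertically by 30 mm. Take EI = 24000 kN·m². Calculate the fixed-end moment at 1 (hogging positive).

M_1 = 125.2 kN·m

Remove the prop at 2; the released (primary) structure is a cantilever built in at 1.
Free-end deflection of the primary structure under the applied loading (downward +):
  point load 60 at a = 3: Pa²(3L − a)/(6EI) = 1890/EI
Flexibility coefficient — unit upward force at 2: δ_{22} = L³/(3EI) = 170.7/EI.
With EI = 24000 kN·m²: δ_0 = 0.07875 m and δ_{22} = 0.007111 m/kN.
Compatibility — the beam at 2 must follow the support down by 0.03 m: δ_0 − R_2·δ_{22} = 0.03, so R_2 = (0.07875 − 0.03)/0.007111 = 6.855 kN.
Moment equilibrium about 1: M_1 = Σ(load moments about 1) − R_2·L = 180 − 6.855×8 = 125.2 kN·m.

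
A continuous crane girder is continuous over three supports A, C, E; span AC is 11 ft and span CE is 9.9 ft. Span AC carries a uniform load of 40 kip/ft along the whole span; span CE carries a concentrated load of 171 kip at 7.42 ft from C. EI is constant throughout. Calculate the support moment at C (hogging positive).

Release continuity at C by inserting a hinge; the redundant is the internal moment M_C. The primary structure is two simply-supported spans AC and CE.
End slopes at the hinge C, treating each span as simply supported:
  span AC: UDL 40: wL³/(24EI) = 2218/EI
  span CE: point load 171 at a = 7.42: Pab(L + b)/(6LEI) = 655.8/EI
  relative rotation θ_0 = (2218 + 655.8)/EI = 2874/EI
A unit hogging moment at C produces rotation L₁/(3EI) + L₂/(3EI) = 6.967/EI.
Compatibility: M_C·(L₁+L₂)/(3EI) = θ_0, giving M_C = 412.6 kip·ft (hogging).

M_C = 412.6 kip·ft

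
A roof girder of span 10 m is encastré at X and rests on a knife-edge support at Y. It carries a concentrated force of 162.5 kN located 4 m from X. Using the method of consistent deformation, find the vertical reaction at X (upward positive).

Choose R_Y as the redundant. The primary structure is the cantilever fixed at X.
Deflection at Y on the released cantilever, summing each load's contribution:
  point load 162.5 at a = 4: Pa²(3L − a)/(6EI) = 11267/EI
Flexibility coefficient — unit upward force at Y: δ_{YY} = L³/(3EI) = 333.3/EI.
The prop prevents deflection at Y: R_Y = δ_0/δ_{YY} = 11267/333.3 = 33.8 kN.
Vertical equilibrium: R_X = ΣP − R_Y = 162.5 − 33.8 = 128.7 kN.

R_X = 128.7 kN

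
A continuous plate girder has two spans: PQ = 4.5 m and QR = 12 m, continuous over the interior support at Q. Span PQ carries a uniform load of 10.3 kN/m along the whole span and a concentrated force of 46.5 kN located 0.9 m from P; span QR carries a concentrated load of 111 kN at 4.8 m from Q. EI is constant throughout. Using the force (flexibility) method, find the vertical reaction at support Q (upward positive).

R_Q = 159.8 kN

Insert a hinge at Q; M_Q is the redundant, and each span becomes simply supported.
Discontinuity in slope at Q on the released structure — sum the simple-span end rotations:
  span PQ: UDL 10.3: wL³/(24EI) = 39.11/EI
  span PQ: point load 46.5 at a = 0.9: Pab(L + a)/(6LEI) = 30.13/EI
  span QR: point load 111 at a = 4.8: Pab(L + b)/(6LEI) = 1023/EI
  relative rotation θ_0 = (69.24 + 1023)/EI = 1092/EI
A unit hogging moment at Q produces rotation L₁/(3EI) + L₂/(3EI) = 5.5/EI.
Compatibility: M_Q·(L₁+L₂)/(3EI) = θ_0, giving M_Q = 198.6 kN·m (hogging).
Span PQ, ΣM about P with M_Q applied at Q: R_Q^{PQ}·4.5 = 146.1 + 198.6, so R_Q^{PQ} = 76.6 kN and R_P = 92.85 − 76.6 = 16.25 kN.
Span QR, ΣM about R: R_Q^{QR}·12 = 799.2 + 198.6, so R_Q^{QR} = 83.15 kN and R_R = 111 − 83.15 = 27.85 kN.
R_Q = 76.6 + 83.15 = 159.8 kN.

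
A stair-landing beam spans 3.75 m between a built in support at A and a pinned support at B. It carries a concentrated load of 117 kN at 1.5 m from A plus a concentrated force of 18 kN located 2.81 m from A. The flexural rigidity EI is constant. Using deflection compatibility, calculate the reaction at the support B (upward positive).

Take the reaction at B as the redundant and release it; the primary structure is a cantilever fixed at A.
Free-end deflection of the primary structure under the applied loading (downward +):
  point load 117 at a = 1.5: Pa²(3L − a)/(6EI) = 427.8/EI
  point load 18 at a = 2.81: Pa²(3L − a)/(6EI) = 199.9/EI
  δ_0 = 627.7/EI
Tip deflection under a unit load at B: L³/(3EI) = 17.58/EI.
The prop prevents deflection at B: R_B = δ_0/δ_{BB} = 627.7/17.58 = 35.71 kN.

R_B = 35.71 kN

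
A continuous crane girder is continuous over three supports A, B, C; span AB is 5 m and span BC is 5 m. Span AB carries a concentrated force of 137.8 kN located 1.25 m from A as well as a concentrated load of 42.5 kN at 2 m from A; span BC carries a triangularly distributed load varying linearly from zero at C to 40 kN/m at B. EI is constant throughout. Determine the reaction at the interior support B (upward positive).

R_B = 154.7 kN

Insert a hinge at B; M_B is the redundant, and each span becomes simply supported.
End slopes at the hinge B, treating each span as simply supported:
  span AB: point load 137.8 at a = 1.25: Pab(L + a)/(6LEI) = 134.6/EI
  span AB: point load 42.5 at a = 2: Pab(L + a)/(6LEI) = 59.5/EI
  span BC: triangular load, peak 40: w₀L³/(45EI) = 111.1/EI
  relative rotation θ_0 = (194.1 + 111.1)/EI = 305.2/EI
A unit hogging moment at B produces rotation L₁/(3EI) + L₂/(3EI) = 3.333/EI.
Compatibility: M_B·(L₁+L₂)/(3EI) = θ_0, giving M_B = 91.55 kN·m (hogging).
Span AB, ΣM about A with M_B applied at B: R_B^{AB}·5 = 257.2 + 91.55, so R_B^{AB} = 69.76 kN and R_A = 180.3 − 69.76 = 110.5 kN.
Span BC, ΣM about C: R_B^{BC}·5 = 333.3 + 91.55, so R_B^{BC} = 84.98 kN and R_C = 100 − 84.98 = 15.02 kN.
R_B = 69.76 + 84.98 = 154.7 kN.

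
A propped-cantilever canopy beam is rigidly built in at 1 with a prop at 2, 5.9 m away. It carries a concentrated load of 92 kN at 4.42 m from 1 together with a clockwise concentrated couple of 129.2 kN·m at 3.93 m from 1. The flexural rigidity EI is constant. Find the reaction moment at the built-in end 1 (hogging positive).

Take the reaction at 2 as the redundant and release it; the primary structure is a cantilever fixed at 1.
Free-end deflection of the primary structure under the applied loading (downward +):
  point load 92 at a = 4.42: Pa²(3L − a)/(6EI) = 3978/EI
  clockwise couple 129.2 at a = 3.93: M₀a(2L − a)/(2EI) = 1998/EI
  δ_0 = 5976/EI
Tip deflection under a unit load at 2: L³/(3EI) = 68.46/EI.
Compatibility at 2: δ_0 − R_2·δ_{22} = 0, so R_2 = 5976/68.46 = 87.29 kN.
Moment equilibrium about 1: M_1 = Σ(load moments about 1) − R_2·L = 535.8 − 87.29×5.9 = 20.8 kN·m.

M_1 = 20.8 kN·m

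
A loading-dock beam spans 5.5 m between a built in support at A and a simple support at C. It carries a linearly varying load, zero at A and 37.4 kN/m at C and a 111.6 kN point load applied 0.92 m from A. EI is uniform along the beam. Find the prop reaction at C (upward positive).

Remove the prop at C; the released (primary) structure is a cantilever built in at A.
Primary-structure tip deflection at C by superposition:
  triangular load, peak 37.4 at the free end: 11w₀L⁴/(120EI) = 3137/EI
  point load 111.6 at a = 0.92: Pa²(3L − a)/(6EI) = 245.3/EI
  δ_0 = 3382/EI
Tip deflection under a unit load at C: L³/(3EI) = 55.46/EI.
The prop prevents deflection at C: R_C = δ_0/δ_{CC} = 3382/55.46 = 60.99 kN.

R_C = 60.99 kN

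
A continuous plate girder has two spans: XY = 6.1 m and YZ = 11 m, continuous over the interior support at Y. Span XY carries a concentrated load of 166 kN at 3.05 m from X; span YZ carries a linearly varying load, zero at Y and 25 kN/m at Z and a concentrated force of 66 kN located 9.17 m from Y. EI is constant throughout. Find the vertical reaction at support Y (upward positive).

R_Y = 195.6 kN

Take M_Y as the redundant. Released structure: two simple spans XY and YZ with a hinge at Y.
End slopes at the hinge Y, treating each span as simply supported:
  span XY: point load 166 at a = 3.05: Pab(L + a)/(6LEI) = 386.1/EI
  span YZ: triangular load, peak 25: 7w₀L³/(360EI) = 647/EI
  span YZ: point load 66 at a = 9.17: Pab(L + b)/(6LEI) = 215.3/EI
  relative rotation θ_0 = (386.1 + 862.3)/EI = 1248/EI
A unit hogging moment at Y produces rotation L₁/(3EI) + L₂/(3EI) = 5.7/EI.
Slope continuity at Y: θ_0 = M_Y·5.7/EI, so M_Y = 1248/5.7 = 219 kN·m (hogging).
Span XY, ΣM about X with M_Y applied at Y: R_Y^{XY}·6.1 = 506.3 + 219, so R_Y^{XY} = 118.9 kN and R_X = 166 − 118.9 = 47.1 kN.
Span YZ, ΣM about Z: R_Y^{YZ}·11 = 624.9 + 219, so R_Y^{YZ} = 76.72 kN and R_Z = 203.5 − 76.72 = 126.8 kN.
R_Y = 118.9 + 76.72 = 195.6 kN.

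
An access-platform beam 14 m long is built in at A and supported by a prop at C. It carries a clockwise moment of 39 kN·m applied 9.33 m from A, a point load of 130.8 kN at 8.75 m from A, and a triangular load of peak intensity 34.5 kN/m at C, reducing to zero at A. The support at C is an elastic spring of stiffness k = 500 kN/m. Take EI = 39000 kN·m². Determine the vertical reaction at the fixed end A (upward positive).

R_A = 190.6 kN

Release the roller at C. Primary structure: cantilever fixed at A.
Primary-structure tip deflection at C by superposition:
  clockwise couple 39 at a = 9.33: M₀a(2L − a)/(2EI) = 3397/EI
  point load 130.8 at a = 8.75: Pa²(3L − a)/(6EI) = 55496/EI
  triangular load, peak 34.5 at the free end: 11w₀L⁴/(120EI) = 121491/EI
  δ_0 = 180384/EI
Tip deflection under a unit load at C: L³/(3EI) = 914.7/EI.
With EI = 39000 kN·m²: δ_0 = 4.6252 m and δ_{CC} = 0.023453 m/kN.
Compatibility — the spring shortens by R_C/k under the reaction it provides: δ_0 − R_C·δ_{CC} = R_C/k. With 1/k = 0.002 m/kN, R_C = δ_0 / (δ_{CC} + 1/k) = 4.6252 / (0.023453 + 0.002) = 181.7 kN.
Vertical equilibrium: R_A = ΣP − R_C = 372.3 − 181.7 = 190.6 kN.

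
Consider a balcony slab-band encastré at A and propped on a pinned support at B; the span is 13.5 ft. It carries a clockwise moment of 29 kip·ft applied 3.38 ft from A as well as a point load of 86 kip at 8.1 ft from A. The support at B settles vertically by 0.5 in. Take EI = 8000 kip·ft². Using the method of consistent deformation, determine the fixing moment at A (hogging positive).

M_A = 210.5 kip·ft

Remove the prop at B; the released (primary) structure is a cantilever built in at A.
Free-end deflection of the primary structure under the applied loading (downward +):
  clockwise couple 29 at a = 3.38: M₀a(2L − a)/(2EI) = 1158/EI
  point load 86 at a = 8.1: Pa²(3L − a)/(6EI) = 30469/EI
  δ_0 = 31627/EI
Flexibility coefficient — unit upward force at B: δ_{BB} = L³/(3EI) = 820.1/EI.
With EI = 8000 kip·ft²: δ_0 = 3.9534 ft and δ_{BB} = 0.10252 ft/kip.
Compatibility — the beam at B must follow the support down by 0.04167 ft: δ_0 − R_B·δ_{BB} = 0.04167, so R_B = (3.9534 − 0.04167)/0.10252 = 38.16 kip.
Moment equilibrium about A: M_A = Σ(load moments about A) − R_B·L = 725.6 − 38.16×13.5 = 210.5 kip·ft.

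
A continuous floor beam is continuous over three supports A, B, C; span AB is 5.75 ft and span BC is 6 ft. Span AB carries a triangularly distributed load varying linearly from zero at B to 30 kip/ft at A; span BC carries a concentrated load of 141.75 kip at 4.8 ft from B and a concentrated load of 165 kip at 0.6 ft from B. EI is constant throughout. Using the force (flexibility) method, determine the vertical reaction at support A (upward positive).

Insert a hinge at B; M_B is the redundant, and each span becomes simply supported.
Discontinuity in slope at B on the released structure — sum the simple-span end rotations:
  span AB: triangular load, peak 30: 7w₀L³/(360EI) = 110.9/EI
  span BC: point load 141.75 at a = 4.8: Pab(L + b)/(6LEI) = 163.3/EI
  span BC: point load 165 at a = 0.6: Pab(L + b)/(6LEI) = 169.3/EI
  relative rotation θ_0 = (110.9 + 332.6)/EI = 443.5/EI
A unit hogging moment at B produces rotation L₁/(3EI) + L₂/(3EI) = 3.917/EI.
Compatibility: M_B·(L₁+L₂)/(3EI) = θ_0, giving M_B = 113.2 kip·ft (hogging).
Span AB, ΣM about A with M_B applied at B: R_B^{AB}·5.75 = 165.3 + 113.2, so R_B^{AB} = 48.44 kip and R_A = 86.25 − 48.44 = 37.81 kip.

R_A = 37.81 kip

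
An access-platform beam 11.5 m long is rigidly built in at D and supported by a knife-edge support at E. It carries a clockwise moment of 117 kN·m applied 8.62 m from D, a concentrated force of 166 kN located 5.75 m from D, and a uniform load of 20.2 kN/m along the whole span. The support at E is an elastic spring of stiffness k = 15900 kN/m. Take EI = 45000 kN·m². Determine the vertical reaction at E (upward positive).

R_E = 152.4 kN

Choose R_E as the redundant. The primary structure is the cantilever fixed at D.
Primary-structure tip deflection at E by superposition:
  clockwise couple 117 at a = 8.62: M₀a(2L − a)/(2EI) = 7251/EI
  point load 166 at a = 5.75: Pa²(3L − a)/(6EI) = 26298/EI
  UDL 20.2: wL⁴/(8EI) = 44162/EI
  δ_0 = 77712/EI
Flexibility coefficient — unit upward force at E: δ_{EE} = L³/(3EI) = 507/EI.
With EI = 45000 kN·m²: δ_0 = 1.7269 m and δ_{EE} = 0.011266 m/kN.
Compatibility — the spring shortens by R_E/k under the reaction it provides: δ_0 − R_E·δ_{EE} = R_E/k. With 1/k = 0.000063 m/kN, R_E = δ_0 / (δ_{EE} + 1/k) = 1.7269 / (0.011266 + 0.000063) = 152.4 kN.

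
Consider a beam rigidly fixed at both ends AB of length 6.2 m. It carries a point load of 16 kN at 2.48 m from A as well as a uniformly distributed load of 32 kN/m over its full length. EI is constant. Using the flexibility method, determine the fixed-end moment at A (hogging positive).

M_A = 116.8 kN·m

Release both end moments; the primary structure is a simply-supported span AB with redundants M_A and M_B.
Simple-span end rotations at A and B under the given loads:
  at A: point load 16 at a = 2.48: Pab(L + b)/(6LEI) = 39.36/EI
  at B: point load 16 at a = 2.48: Pab(L + a)/(6LEI) = 34.44/EI
  at A: UDL 32: wL³/(24EI) = 317.8/EI
  at B: UDL 32: wL³/(24EI) = 317.8/EI
  θ_A0 = 357.1/EI,  θ_B0 = 352.2/EI
Flexibility coefficients: a unit moment at one end gives L/(3EI) there and L/(6EI) at the far end, so f₁₁ = f₂₂ = 2.067/EI and f₁₂ = f₂₁ = 1.033/EI.
Compatibility — zero rotation at each built-in end:
  2.067 M_A + 1.033 M_B = 357.1
  1.033 M_A + 2.067 M_B = 352.2
Solving the pair gives M_A = 116.8 kN·m and M_B = 112 kN·m (hogging).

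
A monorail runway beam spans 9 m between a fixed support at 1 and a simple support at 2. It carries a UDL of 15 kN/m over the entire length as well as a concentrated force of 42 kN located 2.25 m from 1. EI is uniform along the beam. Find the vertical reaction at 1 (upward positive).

Take the reaction at 2 as the redundant and release it; the primary structure is a cantilever fixed at 1.
Downward deflection at the released point 2 due to the loads:
  UDL 15: wL⁴/(8EI) = 12302/EI
  point load 42 at a = 2.25: Pa²(3L − a)/(6EI) = 877.1/EI
  δ_0 = 13179/EI
Tip deflection under a unit load at 2: L³/(3EI) = 243/EI.
Compatibility at 2: δ_0 − R_2·δ_{22} = 0, so R_2 = 13179/243 = 54.23 kN.
Vertical equilibrium: R_1 = ΣP − R_2 = 177 − 54.23 = 122.8 kN.

R_1 = 122.8 kN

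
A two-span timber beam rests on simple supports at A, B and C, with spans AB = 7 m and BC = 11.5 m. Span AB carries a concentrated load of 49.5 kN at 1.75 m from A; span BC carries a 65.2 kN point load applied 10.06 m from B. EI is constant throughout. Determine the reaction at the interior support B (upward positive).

R_B = 30.67 kN

Release continuity at B by inserting a hinge; the redundant is the internal moment M_B. The primary structure is two simply-supported spans AB and BC.
End slopes at the hinge B, treating each span as simply supported:
  span AB: point load 49.5 at a = 1.75: Pab(L + a)/(6LEI) = 94.75/EI
  span BC: point load 65.2 at a = 10.06: Pab(L + b)/(6LEI) = 177.1/EI
  relative rotation θ_0 = (94.75 + 177.1)/EI = 271.9/EI
A unit hogging moment at B produces rotation L₁/(3EI) + L₂/(3EI) = 6.167/EI.
Slope continuity at B: θ_0 = M_B·6.167/EI, so M_B = 271.9/6.167 = 44.09 kN·m (hogging).
Span AB, ΣM about A with M_B applied at B: R_B^{AB}·7 = 86.62 + 44.09, so R_B^{AB} = 18.67 kN and R_A = 49.5 − 18.67 = 30.83 kN.
Span BC, ΣM about C: R_B^{BC}·11.5 = 93.89 + 44.09, so R_B^{BC} = 12 kN and R_C = 65.2 − 12 = 53.2 kN.
R_B = 18.67 + 12 = 30.67 kN.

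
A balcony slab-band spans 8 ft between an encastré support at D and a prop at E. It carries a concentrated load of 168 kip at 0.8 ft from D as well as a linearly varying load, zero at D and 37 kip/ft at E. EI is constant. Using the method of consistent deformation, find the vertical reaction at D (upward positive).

R_D = 232.2 kip

Remove the prop at E; the released (primary) structure is a cantilever built in at D.
Primary-structure tip deflection at E by superposition:
  point load 168 at a = 0.8: Pa²(3L − a)/(6EI) = 415.7/EI
  triangular load, peak 37 at the free end: 11w₀L⁴/(120EI) = 13892/EI
  δ_0 = 14308/EI
Tip deflection under a unit load at E: L³/(3EI) = 170.7/EI.
The prop prevents deflection at E: R_E = δ_0/δ_{EE} = 14308/170.7 = 83.84 kip.
Vertical equilibrium: R_D = ΣP − R_E = 316 − 83.84 = 232.2 kip.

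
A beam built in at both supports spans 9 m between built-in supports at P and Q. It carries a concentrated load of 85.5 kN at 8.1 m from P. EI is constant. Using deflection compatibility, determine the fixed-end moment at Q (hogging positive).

Release both end moments; the primary structure is a simply-supported span PQ with redundants M_P and M_Q.
On the primary (simply-supported) span, the end slopes from the loading are:
  at P: point load 85.5 at a = 8.1: Pab(L + b)/(6LEI) = 114.3/EI
  at Q: point load 85.5 at a = 8.1: Pab(L + a)/(6LEI) = 197.4/EI
  θ_P0 = 114.3/EI,  θ_Q0 = 197.4/EI
Flexibility coefficients: a unit moment at one end gives L/(3EI) there and L/(6EI) at the far end, so f₁₁ = f₂₂ = 3/EI and f₁₂ = f₂₁ = 1.5/EI.
Compatibility — zero rotation at each built-in end:
  3 M_P + 1.5 M_Q = 114.3
  1.5 M_P + 3 M_Q = 197.4
Solving the pair gives M_P = 6.926 kN·m and M_Q = 62.33 kN·m (hogging).

M_Q = 62.33 kN·m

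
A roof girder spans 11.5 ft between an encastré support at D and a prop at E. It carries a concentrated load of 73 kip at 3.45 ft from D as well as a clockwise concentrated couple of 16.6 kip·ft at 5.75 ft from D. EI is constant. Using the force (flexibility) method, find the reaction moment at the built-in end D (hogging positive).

M_D = 147.8 kip·ft

Choose R_E as the redundant. The primary structure is the cantilever fixed at D.
Free-end deflection of the primary structure under the applied loading (downward +):
  point load 73 at a = 3.45: Pa²(3L − a)/(6EI) = 4496/EI
  clockwise couple 16.6 at a = 5.75: M₀a(2L − a)/(2EI) = 823.3/EI
  δ_0 = 5320/EI
Tip deflection under a unit load at E: L³/(3EI) = 507/EI.
Compatibility at E: δ_0 − R_E·δ_{EE} = 0, so R_E = 5320/507 = 10.49 kip.
Moment equilibrium about D: M_D = Σ(load moments about D) − R_E·L = 268.4 − 10.49×11.5 = 147.8 kip·ft.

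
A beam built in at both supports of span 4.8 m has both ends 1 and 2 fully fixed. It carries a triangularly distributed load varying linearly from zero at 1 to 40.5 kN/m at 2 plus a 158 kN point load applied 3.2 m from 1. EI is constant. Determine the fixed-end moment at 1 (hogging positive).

M_1 = 87.28 kN·m

Release both end moments; the primary structure is a simply-supported span 12 with redundants M_1 and M_2.
On the primary (simply-supported) span, the end slopes from the loading are:
  at 1: triangular load, peak 40.5: 7w₀L³/(360EI) = 87.09/EI
  at 2: triangular load, peak 40.5: w₀L³/(45EI) = 99.53/EI
  at 1: point load 158 at a = 3.2: Pab(L + b)/(6LEI) = 179.8/EI
  at 2: point load 158 at a = 3.2: Pab(L + a)/(6LEI) = 224.7/EI
  θ_10 = 266.9/EI,  θ_20 = 324.2/EI
Flexibility coefficients: a unit moment at one end gives L/(3EI) there and L/(6EI) at the far end, so f₁₁ = f₂₂ = 1.6/EI and f₁₂ = f₂₁ = 0.8/EI.
Compatibility — zero rotation at each built-in end:
  1.6 M_1 + 0.8 M_2 = 266.9
  0.8 M_1 + 1.6 M_2 = 324.2
Solving the pair gives M_1 = 87.28 kN·m and M_2 = 159 kN·m (hogging).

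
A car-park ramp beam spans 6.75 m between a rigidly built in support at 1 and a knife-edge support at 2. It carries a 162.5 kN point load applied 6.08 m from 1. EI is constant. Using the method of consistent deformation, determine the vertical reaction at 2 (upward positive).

Take the reaction at 2 as the redundant and release it; the primary structure is a cantilever fixed at 1.
Free-end deflection of the primary structure under the applied loading (downward +):
  point load 162.5 at a = 6.08: Pa²(3L − a)/(6EI) = 14187/EI
Flexibility coefficient — unit upward force at 2: δ_{22} = L³/(3EI) = 102.5/EI.
Compatibility at 2: δ_0 − R_2·δ_{22} = 0, so R_2 = 14187/102.5 = 138.4 kN.

R_2 = 138.4 kN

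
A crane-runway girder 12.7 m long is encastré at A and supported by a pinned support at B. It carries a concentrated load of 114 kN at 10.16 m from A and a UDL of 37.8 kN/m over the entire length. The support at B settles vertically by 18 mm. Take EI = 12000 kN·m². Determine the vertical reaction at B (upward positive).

R_B = 260 kN

Release the roller at B. Primary structure: cantilever fixed at A.
Free-end deflection of the primary structure under the applied loading (downward +):
  point load 114 at a = 10.16: Pa²(3L − a)/(6EI) = 54798/EI
  UDL 37.8: wL⁴/(8EI) = 122918/EI
  δ_0 = 177717/EI
Flexibility coefficient — unit upward force at B: δ_{BB} = L³/(3EI) = 682.8/EI.
With EI = 12000 kN·m²: δ_0 = 14.81 m and δ_{BB} = 0.0569 m/kN.
Compatibility — the beam at B must follow the support down by 0.018 m: δ_0 − R_B·δ_{BB} = 0.018, so R_B = (14.81 − 0.018)/0.0569 = 260 kN.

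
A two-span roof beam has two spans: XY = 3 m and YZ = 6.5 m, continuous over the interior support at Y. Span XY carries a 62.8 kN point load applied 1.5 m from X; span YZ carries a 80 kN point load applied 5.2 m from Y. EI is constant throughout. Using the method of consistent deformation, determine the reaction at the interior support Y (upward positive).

Insert a hinge at Y; M_Y is the redundant, and each span becomes simply supported.
Discontinuity in slope at Y on the released structure — sum the simple-span end rotations:
  span XY: point load 62.8 at a = 1.5: Pab(L + a)/(6LEI) = 35.33/EI
  span YZ: point load 80 at a = 5.2: Pab(L + b)/(6LEI) = 108.2/EI
  relative rotation θ_0 = (35.33 + 108.2)/EI = 143.5/EI
A unit hogging moment at Y produces rotation L₁/(3EI) + L₂/(3EI) = 3.167/EI.
Compatibility: M_Y·(L₁+L₂)/(3EI) = θ_0, giving M_Y = 45.31 kN·m (hogging).
Span XY, ΣM about X with M_Y applied at Y: R_Y^{XY}·3 = 94.2 + 45.31, so R_Y^{XY} = 46.5 kN and R_X = 62.8 − 46.5 = 16.3 kN.
Span YZ, ΣM about Z: R_Y^{YZ}·6.5 = 104 + 45.31, so R_Y^{YZ} = 22.97 kN and R_Z = 80 − 22.97 = 57.03 kN.
R_Y = 46.5 + 22.97 = 69.47 kN.

R_Y = 69.47 kN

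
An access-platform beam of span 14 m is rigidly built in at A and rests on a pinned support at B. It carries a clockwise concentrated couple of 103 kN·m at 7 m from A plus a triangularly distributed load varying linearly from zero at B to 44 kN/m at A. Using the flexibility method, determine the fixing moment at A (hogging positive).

M_A = 562.1 kN·m

Release the roller at B. Primary structure: cantilever fixed at A.
Deflection at B on the released cantilever, summing each load's contribution:
  clockwise couple 103 at a = 7: M₀a(2L − a)/(2EI) = 7570/EI
  triangular load, peak 44 at the fixed end: w₀L⁴/(30EI) = 56343/EI
  δ_0 = 63914/EI
Tip deflection under a unit load at B: L³/(3EI) = 914.7/EI.
The prop prevents deflection at B: R_B = δ_0/δ_{BB} = 63914/914.7 = 69.88 kN.
Moment equilibrium about A: M_A = Σ(load moments about A) − R_B·L = 1540 − 69.88×14 = 562.1 kN·m.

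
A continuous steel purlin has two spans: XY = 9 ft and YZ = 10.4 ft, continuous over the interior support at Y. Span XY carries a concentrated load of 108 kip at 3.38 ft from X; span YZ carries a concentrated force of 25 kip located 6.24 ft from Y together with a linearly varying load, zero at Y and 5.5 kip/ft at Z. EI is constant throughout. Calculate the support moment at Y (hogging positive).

Insert a hinge at Y; M_Y is the redundant, and each span becomes simply supported.
Discontinuity in slope at Y on the released structure — sum the simple-span end rotations:
  span XY: point load 108 at a = 3.38: Pab(L + a)/(6LEI) = 470.3/EI
  span YZ: point load 25 at a = 6.24: Pab(L + b)/(6LEI) = 151.4/EI
  span YZ: triangular load, peak 5.5: 7w₀L³/(360EI) = 120.3/EI
  relative rotation θ_0 = (470.3 + 271.7)/EI = 742.1/EI
A unit hogging moment at Y produces rotation L₁/(3EI) + L₂/(3EI) = 6.467/EI.
Compatibility: M_Y·(L₁+L₂)/(3EI) = θ_0, giving M_Y = 114.8 kip·ft (hogging).

M_Y = 114.8 kip·ft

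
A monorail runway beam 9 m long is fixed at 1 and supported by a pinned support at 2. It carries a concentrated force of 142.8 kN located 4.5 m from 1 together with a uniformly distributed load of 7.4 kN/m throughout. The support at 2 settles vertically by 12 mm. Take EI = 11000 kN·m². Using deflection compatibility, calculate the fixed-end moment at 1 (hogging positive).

M_1 = 320.8 kN·m

Remove the prop at 2; the released (primary) structure is a cantilever built in at 1.
Downward deflection at the released point 2 due to the loads:
  point load 142.8 at a = 4.5: Pa²(3L − a)/(6EI) = 10844/EI
  UDL 7.4: wL⁴/(8EI) = 6069/EI
  δ_0 = 16913/EI
Tip deflection under a unit load at 2: L³/(3EI) = 243/EI.
With EI = 11000 kN·m²: δ_0 = 1.5375 m and δ_{22} = 0.022091 m/kN.
Compatibility — the beam at 2 must follow the support down by 0.012 m: δ_0 − R_2·δ_{22} = 0.012, so R_2 = (1.5375 − 0.012)/0.022091 = 69.06 kN.
Moment equilibrium about 1: M_1 = Σ(load moments about 1) − R_2·L = 942.3 − 69.06×9 = 320.8 kN·m.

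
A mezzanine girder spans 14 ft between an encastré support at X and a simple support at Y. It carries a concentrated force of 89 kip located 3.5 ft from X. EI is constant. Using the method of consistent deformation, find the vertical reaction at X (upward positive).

Choose R_Y as the redundant. The primary structure is the cantilever fixed at X.
Downward deflection at the released point Y due to the loads:
  point load 89 at a = 3.5: Pa²(3L − a)/(6EI) = 6996/EI
Tip deflection under a unit load at Y: L³/(3EI) = 914.7/EI.
Compatibility at Y: δ_0 − R_Y·δ_{YY} = 0, so R_Y = 6996/914.7 = 7.648 kip.
Vertical equilibrium: R_X = ΣP − R_Y = 89 − 7.648 = 81.35 kip.

R_X = 81.35 kip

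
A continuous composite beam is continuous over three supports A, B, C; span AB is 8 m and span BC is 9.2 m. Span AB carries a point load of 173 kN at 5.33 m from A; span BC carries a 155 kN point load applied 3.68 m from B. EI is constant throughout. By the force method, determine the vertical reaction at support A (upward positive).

R_A = 24.53 kN

Release continuity at B by inserting a hinge; the redundant is the internal moment M_B. The primary structure is two simply-supported spans AB and BC.
End slopes at the hinge B, treating each span as simply supported:
  span AB: point load 173 at a = 5.33: Pab(L + a)/(6LEI) = 683.7/EI
  span BC: point load 155 at a = 3.68: Pab(L + b)/(6LEI) = 839.6/EI
  relative rotation θ_0 = (683.7 + 839.6)/EI = 1523/EI
A unit hogging moment at B produces rotation L₁/(3EI) + L₂/(3EI) = 5.733/EI.
Compatibility: M_B·(L₁+L₂)/(3EI) = θ_0, giving M_B = 265.7 kN·m (hogging).
Span AB, ΣM about A with M_B applied at B: R_B^{AB}·8 = 922.1 + 265.7, so R_B^{AB} = 148.5 kN and R_A = 173 − 148.5 = 24.53 kN.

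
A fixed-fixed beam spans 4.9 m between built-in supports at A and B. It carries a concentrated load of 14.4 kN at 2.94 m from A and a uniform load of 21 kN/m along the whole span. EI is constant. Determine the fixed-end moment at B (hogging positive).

Take the two fixed-end moments M_A, M_B as redundants; the released structure is the simple span AB.
End rotations of the released simple span under the applied load (×1/EI):
  at A: point load 14.4 at a = 2.94: Pab(L + b)/(6LEI) = 19.36/EI
  at B: point load 14.4 at a = 2.94: Pab(L + a)/(6LEI) = 22.13/EI
  at A: UDL 21: wL³/(24EI) = 102.9/EI
  at B: UDL 21: wL³/(24EI) = 102.9/EI
  θ_A0 = 122.3/EI,  θ_B0 = 125.1/EI
Flexibility coefficients: a unit moment at one end gives L/(3EI) there and L/(6EI) at the far end, so f₁₁ = f₂₂ = 1.633/EI and f₁₂ = f₂₁ = 0.8167/EI.
Compatibility — zero rotation at each built-in end:
  1.633 M_A + 0.8167 M_B = 122.3
  0.8167 M_A + 1.633 M_B = 125.1
Solving the pair gives M_A = 48.79 kN·m and M_B = 52.18 kN·m (hogging).

M_B = 52.18 kN·m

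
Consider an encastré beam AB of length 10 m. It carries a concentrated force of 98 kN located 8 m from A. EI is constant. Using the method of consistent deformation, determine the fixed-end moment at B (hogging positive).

Take the two fixed-end moments M_A, M_B as redundants; the released structure is the simple span AB.
End rotations of the released simple span under the applied load (×1/EI):
  at A: point load 98 at a = 8: Pab(L + b)/(6LEI) = 313.6/EI
  at B: point load 98 at a = 8: Pab(L + a)/(6LEI) = 470.4/EI
  θ_A0 = 313.6/EI,  θ_B0 = 470.4/EI
Flexibility coefficients: a unit moment at one end gives L/(3EI) there and L/(6EI) at the far end, so f₁₁ = f₂₂ = 3.333/EI and f₁₂ = f₂₁ = 1.667/EI.
Compatibility — zero rotation at each built-in end:
  3.333 M_A + 1.667 M_B = 313.6
  1.667 M_A + 3.333 M_B = 470.4
Solving the pair gives M_A = 31.36 kN·m and M_B = 125.4 kN·m (hogging).

M_B = 125.4 kN·m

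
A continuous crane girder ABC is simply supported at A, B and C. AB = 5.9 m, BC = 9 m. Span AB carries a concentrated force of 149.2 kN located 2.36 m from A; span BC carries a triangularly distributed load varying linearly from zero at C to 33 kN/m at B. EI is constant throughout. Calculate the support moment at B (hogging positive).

Insert a hinge at B; M_B is the redundant, and each span becomes simply supported.
End slopes at the hinge B, treating each span as simply supported:
  span AB: point load 149.2 at a = 2.36: Pab(L + a)/(6LEI) = 290.8/EI
  span BC: triangular load, peak 33: w₀L³/(45EI) = 534.6/EI
  relative rotation θ_0 = (290.8 + 534.6)/EI = 825.4/EI
A unit hogging moment at B produces rotation L₁/(3EI) + L₂/(3EI) = 4.967/EI.
Compatibility: M_B·(L₁+L₂)/(3EI) = θ_0, giving M_B = 166.2 kN·m (hogging).

M_B = 166.2 kN·m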